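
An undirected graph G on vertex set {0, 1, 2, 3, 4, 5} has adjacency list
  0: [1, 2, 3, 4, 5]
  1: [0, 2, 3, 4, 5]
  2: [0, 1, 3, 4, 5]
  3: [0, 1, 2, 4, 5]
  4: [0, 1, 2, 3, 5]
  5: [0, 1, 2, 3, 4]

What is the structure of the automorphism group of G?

All 6 vertices are pairwise adjacent: G = K_6. Any permutation of the 6 vertices preserves K_6, so Aut(K_6) = S_6 of order 6! = 720.

the symmetric group on 6 letters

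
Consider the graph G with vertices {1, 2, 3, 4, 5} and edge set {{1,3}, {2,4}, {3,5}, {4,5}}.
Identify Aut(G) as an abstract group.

C_2

The degree sequence is [1, 1, 2, 2, 2]; the two degree-1 vertices 1 and 2 are the ends of a path, so G = P_5. A path has exactly one nontrivial symmetry — reversal — giving Aut(G) of order 2.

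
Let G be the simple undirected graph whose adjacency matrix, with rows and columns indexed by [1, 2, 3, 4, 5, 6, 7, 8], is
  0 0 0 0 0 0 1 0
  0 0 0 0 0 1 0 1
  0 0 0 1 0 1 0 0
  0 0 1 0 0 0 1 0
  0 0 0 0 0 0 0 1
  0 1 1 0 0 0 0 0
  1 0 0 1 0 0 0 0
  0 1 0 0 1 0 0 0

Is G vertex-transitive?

Automorphisms preserve degree, but G has vertices of degree 1 and vertices of degree 2; no automorphism maps one to the other, so G is not vertex-transitive.

No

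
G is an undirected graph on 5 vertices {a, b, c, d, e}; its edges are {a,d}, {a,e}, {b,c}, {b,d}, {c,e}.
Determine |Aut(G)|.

G is 2-regular and connected on 5 vertices, i.e. the cycle C_5. C_5 has 5 rotations and 5 reflections, so Aut(C_5) ≅ D_5 of order 10.

10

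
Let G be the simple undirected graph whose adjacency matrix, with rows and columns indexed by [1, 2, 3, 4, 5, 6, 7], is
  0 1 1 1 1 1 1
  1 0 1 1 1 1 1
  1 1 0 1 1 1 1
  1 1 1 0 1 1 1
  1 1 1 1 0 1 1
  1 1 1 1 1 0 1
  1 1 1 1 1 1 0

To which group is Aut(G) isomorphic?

S_7

All 7 vertices are pairwise adjacent: G = K_7. Any permutation of the 7 vertices preserves K_7, so Aut(K_7) = S_7 of order 7! = 5040.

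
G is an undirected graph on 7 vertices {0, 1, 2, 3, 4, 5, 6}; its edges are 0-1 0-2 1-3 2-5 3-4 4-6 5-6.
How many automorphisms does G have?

14

G is 2-regular and connected on 7 vertices, i.e. the cycle C_7. C_7 has 7 rotations and 7 reflections, so Aut(C_7) ≅ D_7 of order 14.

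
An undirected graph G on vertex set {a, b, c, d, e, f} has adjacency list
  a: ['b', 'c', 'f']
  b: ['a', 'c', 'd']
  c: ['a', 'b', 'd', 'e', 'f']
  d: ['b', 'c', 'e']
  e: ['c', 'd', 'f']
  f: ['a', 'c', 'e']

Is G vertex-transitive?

Vertex c is the only vertex of degree 5, so every automorphism fixes it; G is not vertex-transitive.

No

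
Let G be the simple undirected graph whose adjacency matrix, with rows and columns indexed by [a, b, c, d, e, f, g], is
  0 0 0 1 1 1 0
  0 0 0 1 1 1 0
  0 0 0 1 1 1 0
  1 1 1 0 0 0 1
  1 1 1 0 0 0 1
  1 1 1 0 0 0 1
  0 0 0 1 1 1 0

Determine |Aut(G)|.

144

The vertices split by degree into {d, e, f} (degree 4) and {a, b, c, g} (degree 3); every edge runs between the two parts, so G is the complete bipartite graph K_{3,4}. Automorphisms preserve the bipartition setwise (since the parts differ in size) and act as S_4 × S_3 within it; |Aut| = 144.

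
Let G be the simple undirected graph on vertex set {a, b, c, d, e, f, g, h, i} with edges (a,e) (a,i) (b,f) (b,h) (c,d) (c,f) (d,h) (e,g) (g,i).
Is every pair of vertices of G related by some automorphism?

G has two connected components, {b, c, d, f, h} and {a, e, g, i}; each is 2-regular, so G = C_5 ⊔ C_4. The orbit of a under Aut(G) is {a, e, g, i}, which does not contain b, so G is not vertex-transitive.

No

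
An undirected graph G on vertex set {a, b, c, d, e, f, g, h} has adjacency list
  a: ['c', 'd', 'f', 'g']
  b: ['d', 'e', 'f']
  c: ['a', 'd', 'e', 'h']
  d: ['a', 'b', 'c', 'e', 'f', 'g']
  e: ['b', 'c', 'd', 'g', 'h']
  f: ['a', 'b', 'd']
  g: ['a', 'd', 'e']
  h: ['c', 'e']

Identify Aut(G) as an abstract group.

Degrees alone do not determine every vertex (e.g. a and c both have degree 4), but their neighbour-degree multisets differ: N(a) has degrees [3, 3, 4, 6] while N(c) has degrees [2, 4, 5, 6]. Repeating this refinement separates all vertices, so the only automorphism is the identity.

1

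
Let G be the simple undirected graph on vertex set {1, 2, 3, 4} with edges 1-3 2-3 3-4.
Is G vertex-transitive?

Vertex 3 is the only vertex of degree 3, so every automorphism fixes it; G is not vertex-transitive.

No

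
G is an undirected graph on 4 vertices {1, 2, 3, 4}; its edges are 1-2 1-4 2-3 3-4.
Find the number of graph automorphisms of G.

G is 2-regular and bipartite on 2^2 = 4 vertices with girth 4; it is the hypercube graph Q_2. Aut(Q_2) consists of the signed permutations of the 2 coordinate axes: 2! permutations times 2^2 sign flips, so |Aut| = 2^2·2! = 8.

8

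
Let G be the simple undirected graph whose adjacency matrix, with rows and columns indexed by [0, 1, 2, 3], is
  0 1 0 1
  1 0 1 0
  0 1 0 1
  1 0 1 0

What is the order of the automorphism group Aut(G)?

G is 2-regular and connected on 4 vertices, i.e. the cycle C_4. C_4 has 4 rotations and 4 reflections, so Aut(C_4) ≅ D_4 of order 8.

8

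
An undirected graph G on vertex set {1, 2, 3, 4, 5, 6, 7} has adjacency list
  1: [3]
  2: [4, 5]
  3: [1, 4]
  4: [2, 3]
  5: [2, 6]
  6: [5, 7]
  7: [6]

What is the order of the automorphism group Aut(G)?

The degree sequence is [1, 2, 2, 2, 2, 2, 1]; the two degree-1 vertices 1 and 7 are the ends of a path, so G = P_7. The only nontrivial automorphism of a path is the end-to-end reflection, so Aut(G) ≅ Z_2.

2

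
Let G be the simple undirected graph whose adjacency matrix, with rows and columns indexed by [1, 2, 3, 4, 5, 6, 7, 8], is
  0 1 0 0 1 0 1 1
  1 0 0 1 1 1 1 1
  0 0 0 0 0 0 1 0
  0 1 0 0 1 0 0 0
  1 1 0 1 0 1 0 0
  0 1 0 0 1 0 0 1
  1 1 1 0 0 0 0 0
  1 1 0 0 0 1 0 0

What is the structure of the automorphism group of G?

the trivial group

The degree sequence is [4, 6, 1, 2, 4, 3, 3, 3]. Checking the degree-preserving permutations of the vertex set shows that none except the identity preserves every edge, so Aut(G) is trivial.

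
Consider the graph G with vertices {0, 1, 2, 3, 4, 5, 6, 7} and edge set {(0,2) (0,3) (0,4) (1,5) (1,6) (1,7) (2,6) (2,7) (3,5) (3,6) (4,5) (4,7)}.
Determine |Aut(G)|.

48

G is 3-regular and bipartite on 2^3 = 8 vertices with girth 4; it is the hypercube graph Q_3. Aut(Q_3) consists of the signed permutations of the 3 coordinate axes: 3! permutations times 2^3 sign flips, so |Aut| = 2^3·3! = 48.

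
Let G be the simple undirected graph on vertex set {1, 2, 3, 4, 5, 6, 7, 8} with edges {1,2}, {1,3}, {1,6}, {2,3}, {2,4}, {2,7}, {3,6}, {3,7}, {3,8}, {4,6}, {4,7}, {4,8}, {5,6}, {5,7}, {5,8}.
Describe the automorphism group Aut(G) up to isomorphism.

the trivial group

The degree sequence is [3, 4, 5, 4, 3, 4, 4, 3]. Checking the degree-preserving permutations of the vertex set shows that none except the identity preserves every edge, so Aut(G) is trivial.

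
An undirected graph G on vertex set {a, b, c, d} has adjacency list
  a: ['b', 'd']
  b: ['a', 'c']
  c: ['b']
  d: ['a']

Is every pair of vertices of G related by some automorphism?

No

Automorphisms preserve degree, but G has vertices of degree 1 and vertices of degree 2; no automorphism maps one to the other, so G is not vertex-transitive.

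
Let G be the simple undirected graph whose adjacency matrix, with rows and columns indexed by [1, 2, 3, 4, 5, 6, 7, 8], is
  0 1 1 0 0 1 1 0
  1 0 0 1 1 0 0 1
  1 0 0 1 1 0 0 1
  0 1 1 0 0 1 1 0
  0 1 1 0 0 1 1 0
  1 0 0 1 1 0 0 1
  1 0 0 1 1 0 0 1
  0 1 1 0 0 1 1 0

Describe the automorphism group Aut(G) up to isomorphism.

G is 4-regular and bipartite with parts {1, 4, 5, 8} and {2, 3, 6, 7} (each part is independent and every cross-pair is an edge), so G = K_{4,4}. Aut(K_{4,4}) is the wreath product S_4 ≀ Z_2: permute within each part, then optionally swap the parts; |Aut| = 2·(4!)² = 1152.

S_4 ≀ Z_2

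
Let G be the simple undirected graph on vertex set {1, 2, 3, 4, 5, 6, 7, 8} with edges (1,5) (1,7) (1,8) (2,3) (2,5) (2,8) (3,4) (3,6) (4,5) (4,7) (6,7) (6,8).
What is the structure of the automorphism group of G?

G is 3-regular and bipartite on 2^3 = 8 vertices with girth 4; it is the hypercube graph Q_3. Aut(Q_3) consists of the signed permutations of the 3 coordinate axes: 3! permutations times 2^3 sign flips, so |Aut| = 2^3·3! = 48.

the hyperoctahedral group B_3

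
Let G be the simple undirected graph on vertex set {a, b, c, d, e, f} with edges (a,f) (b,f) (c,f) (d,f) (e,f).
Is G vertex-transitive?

Vertex f is the only vertex of degree 5, so every automorphism fixes it; G is not vertex-transitive.

No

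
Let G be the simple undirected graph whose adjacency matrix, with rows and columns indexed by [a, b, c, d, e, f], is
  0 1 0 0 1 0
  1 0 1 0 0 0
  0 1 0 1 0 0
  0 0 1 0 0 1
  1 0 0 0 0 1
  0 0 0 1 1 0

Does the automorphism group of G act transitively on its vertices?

Yes

G is 2-regular and connected on 6 vertices, i.e. the cycle C_6. The automorphisms of the 6-cycle are exactly the symmetries of a regular 6-gon: the dihedral group D_6, |D_6| = 12. Under this action every vertex can be carried to every other, so G is vertex-transitive.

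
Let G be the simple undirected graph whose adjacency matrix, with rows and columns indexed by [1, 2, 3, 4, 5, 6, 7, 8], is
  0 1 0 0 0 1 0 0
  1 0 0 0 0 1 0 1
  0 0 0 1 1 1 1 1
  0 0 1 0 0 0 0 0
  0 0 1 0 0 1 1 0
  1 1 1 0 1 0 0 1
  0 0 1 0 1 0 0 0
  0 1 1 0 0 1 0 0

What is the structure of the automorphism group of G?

The degree sequence is [2, 3, 5, 1, 3, 5, 2, 3]. Checking the degree-preserving permutations of the vertex set shows that none except the identity preserves every edge, so Aut(G) is trivial.

{e}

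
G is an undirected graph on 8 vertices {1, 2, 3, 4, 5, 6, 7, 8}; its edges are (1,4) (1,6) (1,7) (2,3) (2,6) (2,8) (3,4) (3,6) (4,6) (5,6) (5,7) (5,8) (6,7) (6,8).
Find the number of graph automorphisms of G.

14

Vertex 6 is the unique vertex of degree 7; the remaining 7 vertices each have degree 3 and induce a cycle, so G is the wheel on 8 vertices with hub 6. With the hub fixed, the remaining symmetry is that of the rim cycle C_7, giving the dihedral group D_7.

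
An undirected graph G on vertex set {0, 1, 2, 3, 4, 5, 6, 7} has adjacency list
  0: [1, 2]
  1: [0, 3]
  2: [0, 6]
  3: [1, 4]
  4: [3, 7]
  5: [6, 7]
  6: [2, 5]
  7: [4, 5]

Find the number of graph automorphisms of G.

16

G is 2-regular and connected on 8 vertices, i.e. the cycle C_8. C_8 has 8 rotations and 8 reflections, so Aut(C_8) ≅ D_8 of order 16.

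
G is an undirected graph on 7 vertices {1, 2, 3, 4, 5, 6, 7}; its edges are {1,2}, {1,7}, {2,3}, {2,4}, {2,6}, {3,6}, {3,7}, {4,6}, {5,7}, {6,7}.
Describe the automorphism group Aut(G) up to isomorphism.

The degree sequence is [2, 4, 3, 2, 1, 4, 4]. Checking the degree-preserving permutations of the vertex set shows that none except the identity preserves every edge, so Aut(G) is trivial.

1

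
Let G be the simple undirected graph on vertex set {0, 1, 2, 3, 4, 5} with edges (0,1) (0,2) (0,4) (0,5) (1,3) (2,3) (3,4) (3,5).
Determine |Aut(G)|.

48

The vertices split by degree into {0, 3} (degree 4) and {1, 2, 4, 5} (degree 2); every edge runs between the two parts, so G is the complete bipartite graph K_{2,4}. The parts have unequal sizes, so no automorphism swaps them; each part is permuted independently, giving S_2 × S_4 of order 2!·4! = 48.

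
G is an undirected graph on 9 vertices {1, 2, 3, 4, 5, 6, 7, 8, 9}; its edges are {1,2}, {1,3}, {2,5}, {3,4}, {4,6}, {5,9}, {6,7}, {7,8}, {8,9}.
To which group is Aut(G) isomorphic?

the dihedral group of order 18

Every vertex has degree 2 and the graph is connected, so G is the 9-cycle C_9. The automorphisms of the 9-cycle are exactly the symmetries of a regular 9-gon: the dihedral group D_9, |D_9| = 18.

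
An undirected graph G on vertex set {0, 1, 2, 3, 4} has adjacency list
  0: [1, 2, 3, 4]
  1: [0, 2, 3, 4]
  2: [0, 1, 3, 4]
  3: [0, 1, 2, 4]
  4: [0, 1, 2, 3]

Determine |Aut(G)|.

Every vertex has degree 4, so G is the complete graph K_5. Every bijection on the vertex set is an automorphism of K_5; hence Aut(K_5) ≅ S_5, order 120.

120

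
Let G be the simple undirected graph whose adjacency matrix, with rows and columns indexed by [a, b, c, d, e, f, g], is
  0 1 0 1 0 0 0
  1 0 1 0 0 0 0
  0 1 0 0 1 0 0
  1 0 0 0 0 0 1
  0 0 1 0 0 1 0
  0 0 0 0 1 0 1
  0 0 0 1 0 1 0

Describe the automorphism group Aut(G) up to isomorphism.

G is 2-regular and connected on 7 vertices, i.e. the cycle C_7. The automorphisms of the 7-cycle are exactly the symmetries of a regular 7-gon: the dihedral group D_7, |D_7| = 14.

D_7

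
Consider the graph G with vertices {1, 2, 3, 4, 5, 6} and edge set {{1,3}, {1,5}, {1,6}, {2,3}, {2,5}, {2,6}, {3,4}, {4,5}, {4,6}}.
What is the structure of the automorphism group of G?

G is 3-regular and bipartite with parts {1, 2, 4} and {3, 5, 6} (each part is independent and every cross-pair is an edge), so G = K_{3,3}. Each part can be permuted independently (S_3 × S_3) and the two equal-size parts can also be swapped, giving (S_3 × S_3) ⋊ Z_2 of order 2·(3!)² = 72.

S_3 ≀ Z_2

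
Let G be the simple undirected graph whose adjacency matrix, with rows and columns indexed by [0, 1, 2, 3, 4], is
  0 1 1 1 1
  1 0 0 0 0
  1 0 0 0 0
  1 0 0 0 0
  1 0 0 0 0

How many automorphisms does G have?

Vertex 0 has degree 4 and every other vertex has degree 1, so G is the star K_{1,4} with centre 0. The 4 leaves are pairwise interchangeable while the centre is fixed, giving Aut(G) = S_4.

24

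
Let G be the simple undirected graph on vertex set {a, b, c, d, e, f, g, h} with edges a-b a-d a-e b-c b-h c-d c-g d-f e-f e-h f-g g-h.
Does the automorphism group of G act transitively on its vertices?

Yes

G is 3-regular and bipartite on 2^3 = 8 vertices with girth 4; it is the hypercube graph Q_3. Aut(Q_3) consists of the signed permutations of the 3 coordinate axes: 3! permutations times 2^3 sign flips, so |Aut| = 2^3·3! = 48. Under this action every vertex can be carried to every other, so G is vertex-transitive.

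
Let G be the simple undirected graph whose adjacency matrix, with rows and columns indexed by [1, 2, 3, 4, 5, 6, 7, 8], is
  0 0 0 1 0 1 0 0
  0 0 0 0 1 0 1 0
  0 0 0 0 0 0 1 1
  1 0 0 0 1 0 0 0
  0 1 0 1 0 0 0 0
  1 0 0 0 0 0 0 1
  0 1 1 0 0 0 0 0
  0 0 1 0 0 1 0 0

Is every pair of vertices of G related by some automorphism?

Yes

G is 2-regular and connected on 8 vertices, i.e. the cycle C_8. C_8 has 8 rotations and 8 reflections, so Aut(C_8) ≅ D_8 of order 16. This group acts transitively on the 8 vertices.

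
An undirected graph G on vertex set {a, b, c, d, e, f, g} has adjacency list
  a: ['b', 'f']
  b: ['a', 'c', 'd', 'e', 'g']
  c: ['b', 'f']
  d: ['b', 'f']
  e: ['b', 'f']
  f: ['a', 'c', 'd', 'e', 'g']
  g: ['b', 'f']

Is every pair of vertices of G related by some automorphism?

No

Automorphisms preserve degree, but G has vertices of degree 2 and vertices of degree 5; no automorphism maps one to the other, so G is not vertex-transitive.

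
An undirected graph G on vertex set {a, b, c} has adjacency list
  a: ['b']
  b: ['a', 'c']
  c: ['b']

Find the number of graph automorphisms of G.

The degree sequence is [1, 2, 1]; the two degree-1 vertices a and c are the ends of a path, so G = P_3. The only nontrivial automorphism of a path is the end-to-end reflection, so Aut(G) ≅ Z_2.

2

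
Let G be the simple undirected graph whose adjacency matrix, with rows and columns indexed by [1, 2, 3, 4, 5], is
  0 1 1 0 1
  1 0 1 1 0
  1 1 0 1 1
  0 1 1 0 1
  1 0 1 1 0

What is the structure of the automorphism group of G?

D_4

Vertex 3 is the unique vertex of degree 4; the remaining 4 vertices each have degree 3 and induce a cycle, so G is the wheel on 5 vertices with hub 3. With the hub fixed, the remaining symmetry is that of the rim cycle C_4, giving the dihedral group D_4.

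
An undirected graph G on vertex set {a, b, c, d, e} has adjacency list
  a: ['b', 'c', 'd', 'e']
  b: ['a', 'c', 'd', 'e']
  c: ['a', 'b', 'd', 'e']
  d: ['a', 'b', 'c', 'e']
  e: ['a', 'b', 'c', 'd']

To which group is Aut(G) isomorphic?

All 5 vertices are pairwise adjacent: G = K_5. Any permutation of the 5 vertices preserves K_5, so Aut(K_5) = S_5 of order 5! = 120.

the symmetric group on 5 letters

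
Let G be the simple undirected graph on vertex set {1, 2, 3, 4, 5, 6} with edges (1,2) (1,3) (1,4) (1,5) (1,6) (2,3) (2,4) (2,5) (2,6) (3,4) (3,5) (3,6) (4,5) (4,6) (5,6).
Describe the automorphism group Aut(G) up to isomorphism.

Every vertex has degree 5, so G is the complete graph K_6. Any permutation of the 6 vertices preserves K_6, so Aut(K_6) = S_6 of order 6! = 720.

the symmetric group on 6 letters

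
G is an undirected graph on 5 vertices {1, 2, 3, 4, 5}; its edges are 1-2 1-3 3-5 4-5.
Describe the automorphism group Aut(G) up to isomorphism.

Z_2

The degree sequence is [2, 1, 2, 1, 2]; the two degree-1 vertices 2 and 4 are the ends of a path, so G = P_5. The only nontrivial automorphism of a path is the end-to-end reflection, so Aut(G) ≅ Z_2.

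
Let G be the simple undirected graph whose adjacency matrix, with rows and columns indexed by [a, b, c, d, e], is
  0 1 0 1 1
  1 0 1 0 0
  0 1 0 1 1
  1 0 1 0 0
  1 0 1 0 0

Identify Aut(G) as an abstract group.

The vertices split by degree into {a, c} (degree 3) and {b, d, e} (degree 2); every edge runs between the two parts, so G is the complete bipartite graph K_{2,3}. Automorphisms preserve the bipartition setwise (since the parts differ in size) and act as S_3 × S_2 within it; |Aut| = 12.

S_3 × S_2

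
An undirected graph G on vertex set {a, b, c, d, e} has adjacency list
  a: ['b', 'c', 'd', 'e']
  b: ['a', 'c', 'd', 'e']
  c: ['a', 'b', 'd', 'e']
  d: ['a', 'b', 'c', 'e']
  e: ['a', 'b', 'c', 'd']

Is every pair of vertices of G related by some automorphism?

Yes

Every vertex has degree 4, so G is the complete graph K_5. Every bijection on the vertex set is an automorphism of K_5; hence Aut(K_5) ≅ S_5, order 120. Under this action every vertex can be carried to every other, so G is vertex-transitive.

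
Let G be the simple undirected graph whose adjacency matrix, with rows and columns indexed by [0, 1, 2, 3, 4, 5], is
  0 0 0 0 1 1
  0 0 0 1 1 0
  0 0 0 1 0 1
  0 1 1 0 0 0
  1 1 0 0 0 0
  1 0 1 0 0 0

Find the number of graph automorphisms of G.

12

Every vertex has degree 2 and the graph is connected, so G is the 6-cycle C_6. The automorphisms of the 6-cycle are exactly the symmetries of a regular 6-gon: the dihedral group D_6, |D_6| = 12.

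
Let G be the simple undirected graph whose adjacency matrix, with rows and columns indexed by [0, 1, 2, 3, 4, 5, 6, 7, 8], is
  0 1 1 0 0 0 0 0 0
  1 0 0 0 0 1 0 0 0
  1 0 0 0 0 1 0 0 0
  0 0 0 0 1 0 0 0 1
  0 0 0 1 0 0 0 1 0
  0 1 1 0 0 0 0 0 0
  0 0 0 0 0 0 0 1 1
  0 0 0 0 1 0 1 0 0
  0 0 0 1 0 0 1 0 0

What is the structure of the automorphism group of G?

G has two connected components, {3, 4, 6, 7, 8} and {0, 1, 2, 5}; each is 2-regular, so G = C_5 ⊔ C_4. No automorphism exchanges components of different sizes, hence Aut(G) is the direct product D_4 × D_5, order 80.

D_4 × D_5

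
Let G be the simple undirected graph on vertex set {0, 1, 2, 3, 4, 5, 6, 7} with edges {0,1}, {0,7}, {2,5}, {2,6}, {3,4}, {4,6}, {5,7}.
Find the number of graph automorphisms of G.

The degree sequence is [2, 1, 2, 1, 2, 2, 2, 2]; the two degree-1 vertices 1 and 3 are the ends of a path, so G = P_8. The only nontrivial automorphism of a path is the end-to-end reflection, so Aut(G) ≅ Z_2.

2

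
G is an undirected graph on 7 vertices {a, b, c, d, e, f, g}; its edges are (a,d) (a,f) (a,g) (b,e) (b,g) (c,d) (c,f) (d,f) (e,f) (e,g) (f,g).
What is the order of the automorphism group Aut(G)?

1

Degrees alone do not determine every vertex (e.g. a and d both have degree 3), but their neighbour-degree multisets differ: N(a) has degrees [3, 4, 5] while N(d) has degrees [2, 3, 5]. Repeating this refinement separates all vertices, so the only automorphism is the identity.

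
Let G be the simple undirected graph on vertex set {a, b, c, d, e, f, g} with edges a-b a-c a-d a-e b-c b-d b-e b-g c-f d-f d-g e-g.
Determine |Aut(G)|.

The degree sequence is [4, 5, 3, 4, 3, 2, 3]. Checking the degree-preserving permutations of the vertex set shows that none except the identity preserves every edge, so Aut(G) is trivial.

1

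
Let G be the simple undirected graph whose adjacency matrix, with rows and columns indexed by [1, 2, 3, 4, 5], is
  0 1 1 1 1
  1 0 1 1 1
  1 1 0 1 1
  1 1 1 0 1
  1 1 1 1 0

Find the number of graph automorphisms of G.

120

Every vertex has degree 4, so G is the complete graph K_5. Every bijection on the vertex set is an automorphism of K_5; hence Aut(K_5) ≅ S_5, order 120.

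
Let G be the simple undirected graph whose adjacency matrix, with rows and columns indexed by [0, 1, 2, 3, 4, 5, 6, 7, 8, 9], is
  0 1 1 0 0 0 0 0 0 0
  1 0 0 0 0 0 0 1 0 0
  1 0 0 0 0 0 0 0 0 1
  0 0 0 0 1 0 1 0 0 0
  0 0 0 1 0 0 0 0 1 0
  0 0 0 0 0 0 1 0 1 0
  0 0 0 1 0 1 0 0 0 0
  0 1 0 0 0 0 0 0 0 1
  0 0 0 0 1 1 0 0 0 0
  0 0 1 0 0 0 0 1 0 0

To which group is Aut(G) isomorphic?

G has two connected components, {3, 4, 5, 6, 8} and {0, 1, 2, 7, 9}; each is 2-regular, so G = C_5 ⊔ C_5. Aut of a disjoint union of two copies of C_5 is the wreath product D_5 ≀ Z_2, of order 2·10² = 200.

D_5 ≀ Z_2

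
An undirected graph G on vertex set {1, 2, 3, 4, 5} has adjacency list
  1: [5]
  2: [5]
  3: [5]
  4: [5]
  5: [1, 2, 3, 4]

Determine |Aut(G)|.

Vertex 5 has degree 4 and every other vertex has degree 1, so G is the star K_{1,4} with centre 5. The 4 leaves are pairwise interchangeable while the centre is fixed, giving Aut(G) = S_4.

24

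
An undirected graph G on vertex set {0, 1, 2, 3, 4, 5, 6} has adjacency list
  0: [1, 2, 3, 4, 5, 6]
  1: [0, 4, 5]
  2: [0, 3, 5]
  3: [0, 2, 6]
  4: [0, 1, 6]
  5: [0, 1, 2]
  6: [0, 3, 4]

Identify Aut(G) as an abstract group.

the dihedral group of order 12

Vertex 0 is the unique vertex of degree 6; the remaining 6 vertices each have degree 3 and induce a cycle, so G is the wheel on 7 vertices with hub 0. Every automorphism fixes the hub and acts on the rim 6-cycle, so Aut(G) ≅ Aut(C_6) = D_6 of order 12.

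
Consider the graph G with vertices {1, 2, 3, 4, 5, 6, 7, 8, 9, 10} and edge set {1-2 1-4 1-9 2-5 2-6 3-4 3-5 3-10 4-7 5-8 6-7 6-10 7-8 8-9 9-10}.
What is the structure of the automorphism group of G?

G is 3-regular on 10 vertices with no triangles and no 4-cycles (girth 5): this is the Petersen graph. Viewing the Petersen graph as the Kneser graph K(5,2) — vertices are 2-subsets of {1,…,5}, edges join disjoint pairs — its automorphisms are exactly the permutations of the 5-element set, so Aut ≅ S_5 of order 120.

S_5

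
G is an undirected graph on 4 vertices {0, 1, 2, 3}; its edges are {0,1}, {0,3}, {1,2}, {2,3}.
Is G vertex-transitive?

Yes

G is 2-regular and bipartite with parts {1, 3} and {0, 2} (each part is independent and every cross-pair is an edge), so G = K_{2,2}. Aut(K_{2,2}) is the wreath product S_2 ≀ Z_2: permute within each part, then optionally swap the parts; |Aut| = 2·(2!)² = 8. Under this action every vertex can be carried to every other, so G is vertex-transitive.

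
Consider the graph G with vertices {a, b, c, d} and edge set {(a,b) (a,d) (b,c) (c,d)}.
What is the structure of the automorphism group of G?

G is 2-regular and bipartite on 2^2 = 4 vertices with girth 4; it is the hypercube graph Q_2. Aut(Q_2) consists of the signed permutations of the 2 coordinate axes: 2! permutations times 2^2 sign flips, so |Aut| = 2^2·2! = 8.

D_4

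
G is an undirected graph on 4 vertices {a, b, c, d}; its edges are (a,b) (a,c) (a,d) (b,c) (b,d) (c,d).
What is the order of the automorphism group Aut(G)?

24

All 4 vertices are pairwise adjacent: G = K_4. Every bijection on the vertex set is an automorphism of K_4; hence Aut(K_4) ≅ S_4, order 24.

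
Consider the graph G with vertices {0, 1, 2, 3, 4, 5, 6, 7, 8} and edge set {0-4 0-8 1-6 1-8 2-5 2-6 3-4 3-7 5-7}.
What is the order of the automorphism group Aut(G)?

Every vertex has degree 2 and the graph is connected, so G is the 9-cycle C_9. C_9 has 9 rotations and 9 reflections, so Aut(C_9) ≅ D_9 of order 18.

18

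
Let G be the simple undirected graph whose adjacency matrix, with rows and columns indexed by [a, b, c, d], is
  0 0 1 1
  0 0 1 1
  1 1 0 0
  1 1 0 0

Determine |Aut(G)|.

G is 2-regular and bipartite on 2^2 = 4 vertices with girth 4; it is the hypercube graph Q_2. The symmetry group of the 2-cube is the hyperoctahedral group B_2 = Z_2 ≀ S_2, of order 2^2·2! = 8.

8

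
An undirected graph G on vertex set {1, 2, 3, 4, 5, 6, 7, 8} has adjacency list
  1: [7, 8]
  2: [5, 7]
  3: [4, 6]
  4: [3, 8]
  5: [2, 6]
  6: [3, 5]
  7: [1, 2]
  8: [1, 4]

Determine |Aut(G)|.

16

Every vertex has degree 2 and the graph is connected, so G is the 8-cycle C_8. The automorphisms of the 8-cycle are exactly the symmetries of a regular 8-gon: the dihedral group D_8, |D_8| = 16.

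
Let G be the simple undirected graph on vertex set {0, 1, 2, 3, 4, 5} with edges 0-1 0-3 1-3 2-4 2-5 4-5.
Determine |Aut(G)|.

G has two connected components, {0, 1, 3} and {2, 4, 5}; each is 2-regular, so G = C_3 ⊔ C_3. Aut of a disjoint union of two copies of C_3 is the wreath product D_3 ≀ Z_2, of order 2·6² = 72.

72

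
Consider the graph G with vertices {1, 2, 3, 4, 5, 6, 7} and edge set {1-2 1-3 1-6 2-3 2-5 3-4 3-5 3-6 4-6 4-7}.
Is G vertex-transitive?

Vertex 3 is the only vertex of degree 5, so every automorphism fixes it; G is not vertex-transitive.

No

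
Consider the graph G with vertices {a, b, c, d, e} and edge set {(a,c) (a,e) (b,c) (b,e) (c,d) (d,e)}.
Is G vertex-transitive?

Automorphisms preserve degree, but G has vertices of degree 2 and vertices of degree 3; no automorphism maps one to the other, so G is not vertex-transitive.

No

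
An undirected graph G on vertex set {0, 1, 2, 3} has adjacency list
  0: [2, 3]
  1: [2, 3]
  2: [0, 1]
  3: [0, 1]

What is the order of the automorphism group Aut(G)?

8

Every vertex has degree 2 and the graph is connected, so G is the 4-cycle C_4. The automorphisms of the 4-cycle are exactly the symmetries of a regular 4-gon: the dihedral group D_4, |D_4| = 8.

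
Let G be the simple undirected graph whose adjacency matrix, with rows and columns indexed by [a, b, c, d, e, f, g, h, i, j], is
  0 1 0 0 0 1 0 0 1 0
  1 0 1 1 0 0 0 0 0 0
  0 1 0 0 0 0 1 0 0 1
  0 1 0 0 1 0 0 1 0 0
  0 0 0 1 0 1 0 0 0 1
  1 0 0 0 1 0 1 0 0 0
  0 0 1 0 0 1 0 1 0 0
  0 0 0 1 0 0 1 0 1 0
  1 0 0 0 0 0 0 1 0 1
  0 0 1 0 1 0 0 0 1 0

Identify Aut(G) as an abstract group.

G is 3-regular on 10 vertices with no triangles and no 4-cycles (girth 5): this is the Petersen graph. Viewing the Petersen graph as the Kneser graph K(5,2) — vertices are 2-subsets of {1,…,5}, edges join disjoint pairs — its automorphisms are exactly the permutations of the 5-element set, so Aut ≅ S_5 of order 120.

the symmetric group S_5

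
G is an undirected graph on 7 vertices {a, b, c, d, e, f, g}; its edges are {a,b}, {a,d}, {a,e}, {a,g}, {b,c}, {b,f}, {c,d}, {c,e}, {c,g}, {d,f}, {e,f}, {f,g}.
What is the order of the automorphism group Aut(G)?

144

The vertices split by degree into {a, c, f} (degree 4) and {b, d, e, g} (degree 3); every edge runs between the two parts, so G is the complete bipartite graph K_{3,4}. The parts have unequal sizes, so no automorphism swaps them; each part is permuted independently, giving S_4 × S_3 of order 4!·3! = 144.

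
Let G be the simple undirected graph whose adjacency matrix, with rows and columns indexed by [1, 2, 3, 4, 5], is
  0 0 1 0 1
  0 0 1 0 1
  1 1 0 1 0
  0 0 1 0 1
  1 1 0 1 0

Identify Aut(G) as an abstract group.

The vertices split by degree into {3, 5} (degree 3) and {1, 2, 4} (degree 2); every edge runs between the two parts, so G is the complete bipartite graph K_{2,3}. Automorphisms preserve the bipartition setwise (since the parts differ in size) and act as S_2 × S_3 within it; |Aut| = 12.

S_2 × S_3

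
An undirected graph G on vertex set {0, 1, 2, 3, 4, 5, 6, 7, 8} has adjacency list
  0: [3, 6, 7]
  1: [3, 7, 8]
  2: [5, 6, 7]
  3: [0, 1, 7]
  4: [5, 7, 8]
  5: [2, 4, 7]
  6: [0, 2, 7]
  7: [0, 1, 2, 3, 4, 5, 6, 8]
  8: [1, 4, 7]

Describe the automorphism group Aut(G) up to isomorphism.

Vertex 7 is the unique vertex of degree 8; the remaining 8 vertices each have degree 3 and induce a cycle, so G is the wheel on 9 vertices with hub 7. Every automorphism fixes the hub and acts on the rim 8-cycle, so Aut(G) ≅ Aut(C_8) = D_8 of order 16.

the dihedral group of order 16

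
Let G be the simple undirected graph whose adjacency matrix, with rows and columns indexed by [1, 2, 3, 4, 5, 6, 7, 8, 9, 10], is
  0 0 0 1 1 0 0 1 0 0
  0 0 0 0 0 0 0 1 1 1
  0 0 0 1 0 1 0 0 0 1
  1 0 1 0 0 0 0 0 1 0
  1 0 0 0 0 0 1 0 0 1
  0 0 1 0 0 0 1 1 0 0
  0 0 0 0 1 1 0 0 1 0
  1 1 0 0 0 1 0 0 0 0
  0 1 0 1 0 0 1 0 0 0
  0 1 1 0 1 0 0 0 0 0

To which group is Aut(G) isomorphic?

G is 3-regular on 10 vertices with no triangles and no 4-cycles (girth 5): this is the Petersen graph. Viewing the Petersen graph as the Kneser graph K(5,2) — vertices are 2-subsets of {1,…,5}, edges join disjoint pairs — its automorphisms are exactly the permutations of the 5-element set, so Aut ≅ S_5 of order 120.

S_5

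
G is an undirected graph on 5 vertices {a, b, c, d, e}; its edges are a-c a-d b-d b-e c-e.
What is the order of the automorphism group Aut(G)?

10

Every vertex has degree 2 and the graph is connected, so G is the 5-cycle C_5. The automorphisms of the 5-cycle are exactly the symmetries of a regular 5-gon: the dihedral group D_5, |D_5| = 10.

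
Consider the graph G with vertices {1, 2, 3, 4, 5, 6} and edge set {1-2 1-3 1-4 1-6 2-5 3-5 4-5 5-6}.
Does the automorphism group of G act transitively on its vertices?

Automorphisms preserve degree, but G has vertices of degree 2 and vertices of degree 4; no automorphism maps one to the other, so G is not vertex-transitive.

No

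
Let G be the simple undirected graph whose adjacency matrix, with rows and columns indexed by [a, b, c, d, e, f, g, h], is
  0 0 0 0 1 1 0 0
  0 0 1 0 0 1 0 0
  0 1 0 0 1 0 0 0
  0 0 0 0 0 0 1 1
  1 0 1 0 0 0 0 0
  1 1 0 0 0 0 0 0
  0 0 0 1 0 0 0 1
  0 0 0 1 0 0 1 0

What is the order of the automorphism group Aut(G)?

60

G has two connected components, {a, b, c, e, f} and {d, g, h}; each is 2-regular, so G = C_5 ⊔ C_3. The components are non-isomorphic (different sizes), so Aut(G) = Aut(C_5) × Aut(C_3) = D_5 × D_3 of order 10·6 = 60.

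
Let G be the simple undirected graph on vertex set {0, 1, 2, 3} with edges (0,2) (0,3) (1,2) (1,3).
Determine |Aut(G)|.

G is 2-regular and bipartite on 2^2 = 4 vertices with girth 4; it is the hypercube graph Q_2. The symmetry group of the 2-cube is the hyperoctahedral group B_2 = Z_2 ≀ S_2, of order 2^2·2! = 8.

8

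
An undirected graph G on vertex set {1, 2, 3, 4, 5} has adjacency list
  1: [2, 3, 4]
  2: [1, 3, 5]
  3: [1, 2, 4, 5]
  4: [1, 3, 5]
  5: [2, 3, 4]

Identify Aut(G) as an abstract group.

Vertex 3 is the unique vertex of degree 4; the remaining 4 vertices each have degree 3 and induce a cycle, so G is the wheel on 5 vertices with hub 3. Every automorphism fixes the hub and acts on the rim 4-cycle, so Aut(G) ≅ Aut(C_4) = D_4 of order 8.

D_4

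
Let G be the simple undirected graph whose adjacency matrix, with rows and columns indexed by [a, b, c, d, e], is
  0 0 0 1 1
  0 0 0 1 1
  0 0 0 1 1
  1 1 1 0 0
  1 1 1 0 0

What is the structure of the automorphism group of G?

The vertices split by degree into {d, e} (degree 3) and {a, b, c} (degree 2); every edge runs between the two parts, so G is the complete bipartite graph K_{2,3}. Automorphisms preserve the bipartition setwise (since the parts differ in size) and act as S_3 × S_2 within it; |Aut| = 12.

S_3 × S_2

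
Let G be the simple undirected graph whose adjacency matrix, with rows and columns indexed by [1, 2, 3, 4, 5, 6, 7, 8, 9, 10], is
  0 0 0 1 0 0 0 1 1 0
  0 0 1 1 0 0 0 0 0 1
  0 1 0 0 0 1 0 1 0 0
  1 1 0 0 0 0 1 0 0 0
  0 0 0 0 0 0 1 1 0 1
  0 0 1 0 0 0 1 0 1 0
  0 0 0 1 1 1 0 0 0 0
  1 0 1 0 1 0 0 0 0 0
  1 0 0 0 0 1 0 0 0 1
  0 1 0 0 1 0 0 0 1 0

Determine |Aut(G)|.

G is 3-regular on 10 vertices with no triangles and no 4-cycles (girth 5): this is the Petersen graph. Viewing the Petersen graph as the Kneser graph K(5,2) — vertices are 2-subsets of {1,…,5}, edges join disjoint pairs — its automorphisms are exactly the permutations of the 5-element set, so Aut ≅ S_5 of order 120.

120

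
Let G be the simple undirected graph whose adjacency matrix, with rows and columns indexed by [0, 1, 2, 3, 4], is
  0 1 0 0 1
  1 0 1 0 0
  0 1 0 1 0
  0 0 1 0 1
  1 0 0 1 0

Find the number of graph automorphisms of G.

Every vertex has degree 2 and the graph is connected, so G is the 5-cycle C_5. C_5 has 5 rotations and 5 reflections, so Aut(C_5) ≅ D_5 of order 10.

10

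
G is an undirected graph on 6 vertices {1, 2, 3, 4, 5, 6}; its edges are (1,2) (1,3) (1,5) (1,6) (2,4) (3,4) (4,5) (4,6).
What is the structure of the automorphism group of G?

The vertices split by degree into {1, 4} (degree 4) and {2, 3, 5, 6} (degree 2); every edge runs between the two parts, so G is the complete bipartite graph K_{2,4}. Automorphisms preserve the bipartition setwise (since the parts differ in size) and act as S_2 × S_4 within it; |Aut| = 48.

S_2 × S_4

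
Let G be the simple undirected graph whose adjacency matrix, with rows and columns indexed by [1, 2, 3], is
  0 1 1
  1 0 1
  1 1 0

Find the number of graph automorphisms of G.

6

All 3 vertices are pairwise adjacent: G = K_3. Any permutation of the 3 vertices preserves K_3, so Aut(K_3) = S_3 of order 3! = 6.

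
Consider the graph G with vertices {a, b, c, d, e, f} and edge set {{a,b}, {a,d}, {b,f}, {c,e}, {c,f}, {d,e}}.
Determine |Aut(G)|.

12

G is 2-regular and connected on 6 vertices, i.e. the cycle C_6. C_6 has 6 rotations and 6 reflections, so Aut(C_6) ≅ D_6 of order 12.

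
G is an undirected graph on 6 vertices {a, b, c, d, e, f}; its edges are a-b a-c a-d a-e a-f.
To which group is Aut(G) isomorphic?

Vertex a has degree 5 and every other vertex has degree 1, so G is the star K_{1,5} with centre a. Any automorphism fixes the centre and permutes the 5 leaves freely, so Aut(G) ≅ S_5 of order 5! = 120.

the symmetric group on 5 letters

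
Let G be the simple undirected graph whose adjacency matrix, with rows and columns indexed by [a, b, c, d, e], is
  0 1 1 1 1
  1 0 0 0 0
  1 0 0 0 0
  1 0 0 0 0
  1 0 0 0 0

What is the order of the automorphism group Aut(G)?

24

Vertex a has degree 4 and every other vertex has degree 1, so G is the star K_{1,4} with centre a. The 4 leaves are pairwise interchangeable while the centre is fixed, giving Aut(G) = S_4.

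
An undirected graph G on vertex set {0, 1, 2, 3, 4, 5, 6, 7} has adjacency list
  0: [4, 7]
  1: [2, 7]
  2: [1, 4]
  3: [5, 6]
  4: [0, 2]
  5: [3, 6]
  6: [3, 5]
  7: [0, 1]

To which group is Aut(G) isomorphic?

G has two connected components, {0, 1, 2, 4, 7} and {3, 5, 6}; each is 2-regular, so G = C_5 ⊔ C_3. The components are non-isomorphic (different sizes), so Aut(G) = Aut(C_3) × Aut(C_5) = D_3 × D_5 of order 6·10 = 60.

D_3 × D_5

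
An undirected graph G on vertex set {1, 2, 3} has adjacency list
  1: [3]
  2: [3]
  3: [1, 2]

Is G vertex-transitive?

No

Vertex 3 is the only vertex of degree 2, so every automorphism fixes it; G is not vertex-transitive.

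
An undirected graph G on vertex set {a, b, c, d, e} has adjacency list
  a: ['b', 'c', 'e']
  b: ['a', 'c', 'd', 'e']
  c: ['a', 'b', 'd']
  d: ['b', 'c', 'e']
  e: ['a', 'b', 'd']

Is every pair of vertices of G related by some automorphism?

No

Vertex b is the only vertex of degree 4, so every automorphism fixes it; G is not vertex-transitive.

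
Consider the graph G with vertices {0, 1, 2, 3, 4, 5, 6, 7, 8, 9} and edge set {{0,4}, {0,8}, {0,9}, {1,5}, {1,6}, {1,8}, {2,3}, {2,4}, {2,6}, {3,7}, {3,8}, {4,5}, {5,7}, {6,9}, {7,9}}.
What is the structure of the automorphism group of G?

the symmetric group S_5

G is 3-regular on 10 vertices with no triangles and no 4-cycles (girth 5): this is the Petersen graph. Viewing the Petersen graph as the Kneser graph K(5,2) — vertices are 2-subsets of {1,…,5}, edges join disjoint pairs — its automorphisms are exactly the permutations of the 5-element set, so Aut ≅ S_5 of order 120.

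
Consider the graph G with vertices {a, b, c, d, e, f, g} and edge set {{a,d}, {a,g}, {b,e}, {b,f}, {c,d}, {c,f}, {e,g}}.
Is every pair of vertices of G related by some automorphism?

G is 2-regular and connected on 7 vertices, i.e. the cycle C_7. C_7 has 7 rotations and 7 reflections, so Aut(C_7) ≅ D_7 of order 14. Under this action every vertex can be carried to every other, so G is vertex-transitive.

Yes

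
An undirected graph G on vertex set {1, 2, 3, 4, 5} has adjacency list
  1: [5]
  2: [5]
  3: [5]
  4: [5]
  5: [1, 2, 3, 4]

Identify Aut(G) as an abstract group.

S_4

Vertex 5 has degree 4 and every other vertex has degree 1, so G is the star K_{1,4} with centre 5. The 4 leaves are pairwise interchangeable while the centre is fixed, giving Aut(G) = S_4.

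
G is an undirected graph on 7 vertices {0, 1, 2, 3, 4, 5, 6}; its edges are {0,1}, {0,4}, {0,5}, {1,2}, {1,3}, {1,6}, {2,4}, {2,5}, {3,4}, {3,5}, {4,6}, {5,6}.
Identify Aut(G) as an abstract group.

S_3 × S_4

The vertices split by degree into {1, 4, 5} (degree 4) and {0, 2, 3, 6} (degree 3); every edge runs between the two parts, so G is the complete bipartite graph K_{3,4}. The parts have unequal sizes, so no automorphism swaps them; each part is permuted independently, giving S_3 × S_4 of order 3!·4! = 144.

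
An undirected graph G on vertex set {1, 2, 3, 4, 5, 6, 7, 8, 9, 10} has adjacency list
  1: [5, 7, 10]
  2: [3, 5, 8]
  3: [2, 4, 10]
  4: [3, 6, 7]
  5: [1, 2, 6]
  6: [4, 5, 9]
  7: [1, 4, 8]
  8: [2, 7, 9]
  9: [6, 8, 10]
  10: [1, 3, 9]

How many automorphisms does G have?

G is 3-regular on 10 vertices with no triangles and no 4-cycles (girth 5): this is the Petersen graph. It is a classical fact that the Petersen graph has automorphism group S_5 (order 120), arising from its description as the Kneser graph K(5,2).

120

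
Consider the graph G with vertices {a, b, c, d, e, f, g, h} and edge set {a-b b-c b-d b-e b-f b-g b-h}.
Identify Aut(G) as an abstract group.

S_7

Vertex b has degree 7 and every other vertex has degree 1, so G is the star K_{1,7} with centre b. Any automorphism fixes the centre and permutes the 7 leaves freely, so Aut(G) ≅ S_7 of order 7! = 5040.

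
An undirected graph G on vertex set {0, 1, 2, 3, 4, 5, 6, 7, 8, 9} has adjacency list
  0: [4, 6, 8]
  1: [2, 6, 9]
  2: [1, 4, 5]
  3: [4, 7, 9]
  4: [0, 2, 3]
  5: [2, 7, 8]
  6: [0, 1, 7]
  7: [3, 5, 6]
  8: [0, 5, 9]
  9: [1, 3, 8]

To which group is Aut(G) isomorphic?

S_5

G is 3-regular on 10 vertices with no triangles and no 4-cycles (girth 5): this is the Petersen graph. It is a classical fact that the Petersen graph has automorphism group S_5 (order 120), arising from its description as the Kneser graph K(5,2).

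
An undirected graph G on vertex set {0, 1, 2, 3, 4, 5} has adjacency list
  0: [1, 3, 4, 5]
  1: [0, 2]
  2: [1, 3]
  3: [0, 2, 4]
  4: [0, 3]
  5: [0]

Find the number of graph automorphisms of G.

1

Degrees alone do not determine every vertex (e.g. 1 and 2 both have degree 2), but their neighbour-degree multisets differ: N(1) has degrees [2, 4] while N(2) has degrees [2, 3]. Repeating this refinement separates all vertices, so the only automorphism is the identity.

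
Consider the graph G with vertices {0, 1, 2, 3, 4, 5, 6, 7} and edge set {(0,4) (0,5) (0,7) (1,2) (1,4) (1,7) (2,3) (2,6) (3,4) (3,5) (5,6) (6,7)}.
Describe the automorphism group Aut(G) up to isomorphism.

G is 3-regular and bipartite on 2^3 = 8 vertices with girth 4; it is the hypercube graph Q_3. The symmetry group of the 3-cube is the hyperoctahedral group B_3 = Z_2 ≀ S_3, of order 2^3·3! = 48.

Z_2^3 ⋊ S_3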